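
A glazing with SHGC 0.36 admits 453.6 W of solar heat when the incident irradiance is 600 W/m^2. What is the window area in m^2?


Rearrange Q = Area * SHGC * Irradiance:
  Area = Q / (SHGC * Irradiance)
  Area = 453.6 / (0.36 * 600) = 2.1 m^2

2.1 m^2


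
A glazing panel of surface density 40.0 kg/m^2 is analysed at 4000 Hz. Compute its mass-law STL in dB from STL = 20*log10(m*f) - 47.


Mass law: STL = 20 * log10(m * f) - 47
  m * f = 40.0 * 4000 = 160000
  log10(160000) = 5.20412
  STL = 20 * 5.20412 - 47 = 104.0824 - 47 = 57.1 dB

57.1 dB


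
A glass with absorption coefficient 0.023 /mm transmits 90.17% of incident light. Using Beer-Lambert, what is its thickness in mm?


Rearrange T = exp(-alpha * thickness):
  thickness = -ln(T) / alpha
  T = 90.17/100 = 0.9017
  ln(T) = -0.10347
  -ln(T) = 0.10347
  thickness = 0.10347 / 0.023 = 4.5 mm

4.5 mm


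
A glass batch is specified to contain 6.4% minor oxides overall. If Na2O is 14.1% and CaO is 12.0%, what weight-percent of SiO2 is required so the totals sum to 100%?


Known pieces sum to 100%:
  SiO2 = 100 - (others + Na2O + CaO)
  SiO2 = 100 - (6.4 + 14.1 + 12.0) = 67.5%

67.5%


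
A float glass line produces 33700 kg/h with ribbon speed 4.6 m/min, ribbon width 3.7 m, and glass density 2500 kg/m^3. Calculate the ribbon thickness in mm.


Ribbon cross-section from mass balance:
  Volume rate = throughput / density = 33700 / 2500 = 13.48 m^3/h
  thickness = volume rate / (speed * 60 * width), i.e.
  thickness = throughput / (60 * speed * width * density) * 1000
  thickness = 33700 / (60 * 4.6 * 3.7 * 2500) * 1000 = 13.2 mm

13.2 mm


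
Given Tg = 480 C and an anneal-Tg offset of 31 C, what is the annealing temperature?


The annealing temperature is Tg plus the offset:
  T_anneal = 480 + 31 = 511 C

511 C


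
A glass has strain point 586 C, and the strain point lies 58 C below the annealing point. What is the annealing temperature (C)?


T_anneal = T_strain + gap:
  T_anneal = 586 + 58 = 644 C

644 C


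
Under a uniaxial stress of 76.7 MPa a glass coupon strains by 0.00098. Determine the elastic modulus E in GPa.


Young's modulus: E = stress / strain
  E = 76.7 MPa / 0.00098 = 78265.31 MPa
Convert to GPa: 78265.31 / 1000 = 78.27 GPa

78.27 GPa


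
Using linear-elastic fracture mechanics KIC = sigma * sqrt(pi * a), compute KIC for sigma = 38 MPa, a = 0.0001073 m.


Fracture toughness: KIC = sigma * sqrt(pi * a)
  pi * a = pi * 0.0001073 = 0.000337093
  sqrt(pi * a) = 0.01836
  KIC = 38 * 0.01836 = 0.698 MPa*sqrt(m)

0.698 MPa*sqrt(m)


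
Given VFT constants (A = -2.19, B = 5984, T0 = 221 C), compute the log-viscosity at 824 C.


VFT equation: log(eta) = A + B / (T - T0)
  T - T0 = 824 - 221 = 603
  B / (T - T0) = 5984 / 603 = 9.924
  log(eta) = -2.19 + 9.924 = 7.734

7.734


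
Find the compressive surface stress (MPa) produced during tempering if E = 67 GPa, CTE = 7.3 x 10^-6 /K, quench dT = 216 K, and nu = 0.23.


Tempering stress: sigma = E * alpha * dT / (1 - nu)
  E (MPa) = 67 * 1000 = 67000
  Numerator = 67000 * (7.3 x 10^-6) * 216 = 105.6456
  Denominator = 1 - 0.23 = 0.77
  sigma = 105.6456 / 0.77 = 137.2 MPa

137.2 MPa


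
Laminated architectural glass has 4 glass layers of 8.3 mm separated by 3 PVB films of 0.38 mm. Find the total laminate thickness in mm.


Total thickness = glass contribution + PVB contribution
  Glass: 4 * 8.3 = 33.2 mm
  PVB: 3 * 0.38 = 1.14 mm
  Total = 33.2 + 1.14 = 34.34 mm

34.34 mm


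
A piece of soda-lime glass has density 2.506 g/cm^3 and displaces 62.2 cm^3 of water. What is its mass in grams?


Rearrange rho = m / V:
  m = rho * V
  m = 2.506 * 62.2 = 155.873 g

155.873 g


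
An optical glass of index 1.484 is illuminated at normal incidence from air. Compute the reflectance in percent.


Fresnel reflectance at normal incidence:
  R = ((n - 1)/(n + 1))^2
  (n - 1)/(n + 1) = (1.484 - 1)/(1.484 + 1) = 0.194847
  R = 0.194847^2 = 0.0379654
  R(%) = 0.0379654 * 100 = 3.797%

3.797%


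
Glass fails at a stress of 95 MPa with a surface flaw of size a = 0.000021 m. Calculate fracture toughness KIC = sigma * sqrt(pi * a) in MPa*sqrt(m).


Fracture toughness: KIC = sigma * sqrt(pi * a)
  pi * a = pi * 0.000021 = 0.000065973
  sqrt(pi * a) = 0.008122
  KIC = 95 * 0.008122 = 0.772 MPa*sqrt(m)

0.772 MPa*sqrt(m)


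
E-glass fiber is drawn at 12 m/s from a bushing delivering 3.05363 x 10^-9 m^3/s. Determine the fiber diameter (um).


Cross-sectional area from continuity:
  A = Q / v = 3.05363 x 10^-9 / 12 = 2.544692 x 10^-10 m^2
Diameter from circular cross-section:
  d = sqrt(4A / pi) * 10^6 (m -> um)
  d = sqrt(4 * 2.544692 x 10^-10 / pi) * 10^6 = 18.0 um

18.0 um


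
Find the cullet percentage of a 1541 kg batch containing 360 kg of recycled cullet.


Cullet ratio = (cullet mass / total batch mass) * 100
  Ratio = 360 / 1541 * 100 = 23.36%

23.36%


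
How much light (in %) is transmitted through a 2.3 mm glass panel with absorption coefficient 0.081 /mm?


Beer-Lambert law: T = exp(-alpha * thickness)
  exponent = -0.081 * 2.3 = -0.1863
  T = exp(-0.1863) = 0.83
  Percentage = 0.83 * 100 = 83.0%

83.0%


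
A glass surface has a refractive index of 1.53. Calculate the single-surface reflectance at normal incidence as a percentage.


Fresnel reflectance at normal incidence:
  R = ((n - 1)/(n + 1))^2
  (n - 1)/(n + 1) = (1.53 - 1)/(1.53 + 1) = 0.209486
  R = 0.209486^2 = 0.0438844
  R(%) = 0.0438844 * 100 = 4.388%

4.388%


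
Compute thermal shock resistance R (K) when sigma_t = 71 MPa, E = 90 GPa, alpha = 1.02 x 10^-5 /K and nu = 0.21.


Thermal shock resistance: R = sigma * (1 - nu) / (E * alpha)
  Numerator = 71 * (1 - 0.21) = 56.09
  Denominator = 90 * 1000 * (1.02 x 10^-5) = 0.918
  R = 56.09 / 0.918 = 61.1 K

61.1 K


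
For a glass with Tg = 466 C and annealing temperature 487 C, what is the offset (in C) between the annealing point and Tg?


Offset = T_anneal - Tg:
  offset = 487 - 466 = 21 C

21 C


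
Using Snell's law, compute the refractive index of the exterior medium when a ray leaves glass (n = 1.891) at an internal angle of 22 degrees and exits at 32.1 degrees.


Apply Snell's law: n1 * sin(theta1) = n2 * sin(theta2)
  n2 = n1 * sin(theta1) / sin(theta2)
  sin(22) = 0.374607
  sin(32.1) = 0.531399
  n2 = 1.891 * 0.374607 / 0.531399 = 1.3331

1.3331


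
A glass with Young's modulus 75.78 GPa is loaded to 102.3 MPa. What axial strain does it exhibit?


Rearrange E = sigma / epsilon:
  epsilon = sigma / E
  E (MPa) = 75.78 * 1000 = 75780
  epsilon = 102.3 / 75780 = 0.00135

0.00135


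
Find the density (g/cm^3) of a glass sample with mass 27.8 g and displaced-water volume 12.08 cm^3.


Use the definition of density:
  rho = mass / volume
  rho = 27.8 / 12.08 = 2.301 g/cm^3

2.301 g/cm^3


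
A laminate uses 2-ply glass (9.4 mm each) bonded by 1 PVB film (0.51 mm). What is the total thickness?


Total thickness = glass contribution + PVB contribution
  Glass: 2 * 9.4 = 18.8 mm
  PVB: 1 * 0.51 = 0.51 mm
  Total = 18.8 + 0.51 = 19.31 mm

19.31 mm


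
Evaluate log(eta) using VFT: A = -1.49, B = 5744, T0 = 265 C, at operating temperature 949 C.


VFT equation: log(eta) = A + B / (T - T0)
  T - T0 = 949 - 265 = 684
  B / (T - T0) = 5744 / 684 = 8.398
  log(eta) = -1.49 + 8.398 = 6.908

6.908


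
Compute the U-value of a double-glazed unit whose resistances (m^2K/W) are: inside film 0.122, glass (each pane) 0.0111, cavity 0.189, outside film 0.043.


Total thermal resistance (series):
  R_total = R_in + R_glass + R_air + R_glass + R_out
  R_total = 0.122 + 0.0111 + 0.189 + 0.0111 + 0.043 = 0.3762 m^2K/W
U-value = 1 / R_total = 1 / 0.3762 = 2.658 W/m^2K

2.658 W/m^2K


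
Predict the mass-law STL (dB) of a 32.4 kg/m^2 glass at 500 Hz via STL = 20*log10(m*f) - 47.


Mass law: STL = 20 * log10(m * f) - 47
  m * f = 32.4 * 500 = 16200
  log10(16200) = 4.20952
  STL = 20 * 4.20952 - 47 = 84.1904 - 47 = 37.2 dB

37.2 dB


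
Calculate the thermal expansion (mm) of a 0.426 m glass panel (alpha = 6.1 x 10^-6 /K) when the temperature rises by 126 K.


Thermal expansion formula: dL = alpha * L0 * dT
  dL = (6.1 x 10^-6) * 0.426 * 126 = 0.00032742 m
Convert to mm: 0.00032742 * 1000 = 0.3274 mm

0.3274 mm


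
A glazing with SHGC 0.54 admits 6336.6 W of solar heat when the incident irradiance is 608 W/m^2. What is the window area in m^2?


Rearrange Q = Area * SHGC * Irradiance:
  Area = Q / (SHGC * Irradiance)
  Area = 6336.6 / (0.54 * 608) = 19.3 m^2

19.3 m^2


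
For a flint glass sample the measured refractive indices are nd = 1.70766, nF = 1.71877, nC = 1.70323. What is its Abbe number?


Abbe number formula: Vd = (nd - 1) / (nF - nC)
  nd - 1 = 1.70766 - 1 = 0.70766
  nF - nC = 1.71877 - 1.70323 = 0.01554
  Vd = 0.70766 / 0.01554 = 45.54

45.54


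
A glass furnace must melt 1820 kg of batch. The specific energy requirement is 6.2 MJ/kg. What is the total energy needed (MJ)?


Total energy = mass * specific energy
  E = 1820 * 6.2 = 11284 MJ

11284 MJ


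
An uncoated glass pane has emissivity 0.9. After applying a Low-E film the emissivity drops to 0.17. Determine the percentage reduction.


Percentage reduction = (1 - coated/uncoated) * 100
  Ratio = 0.17 / 0.9 = 0.1889
  Reduction = (1 - 0.1889) * 100 = 81.1%

81.1%


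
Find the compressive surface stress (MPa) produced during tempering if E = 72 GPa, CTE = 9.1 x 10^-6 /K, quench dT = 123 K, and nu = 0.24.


Tempering stress: sigma = E * alpha * dT / (1 - nu)
  E (MPa) = 72 * 1000 = 72000
  Numerator = 72000 * (9.1 x 10^-6) * 123 = 80.5896
  Denominator = 1 - 0.24 = 0.76
  sigma = 80.5896 / 0.76 = 106.0 MPa

106.0 MPa


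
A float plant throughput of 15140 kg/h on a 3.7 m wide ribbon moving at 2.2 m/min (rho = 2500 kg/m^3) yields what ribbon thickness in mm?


Ribbon cross-section from mass balance:
  Volume rate = throughput / density = 15140 / 2500 = 6.056 m^3/h
  thickness = volume rate / (speed * 60 * width), i.e.
  thickness = throughput / (60 * speed * width * density) * 1000
  thickness = 15140 / (60 * 2.2 * 3.7 * 2500) * 1000 = 12.4 mm

12.4 mm


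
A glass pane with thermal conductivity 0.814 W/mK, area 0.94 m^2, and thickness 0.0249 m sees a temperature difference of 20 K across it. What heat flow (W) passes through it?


Fourier's law: Q = k * A * dT / t
  Q = 0.814 * 0.94 * 20 / 0.0249
  Q = 15.3032 / 0.0249 = 614.6 W

614.6 W


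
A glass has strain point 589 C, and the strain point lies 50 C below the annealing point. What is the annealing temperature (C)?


T_anneal = T_strain + gap:
  T_anneal = 589 + 50 = 639 C

639 C


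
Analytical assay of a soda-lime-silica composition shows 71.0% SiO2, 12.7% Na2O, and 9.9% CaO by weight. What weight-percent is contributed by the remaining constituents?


Sum the three major oxides:
  SiO2 + Na2O + CaO = 71.0 + 12.7 + 9.9 = 93.6%
Subtract from 100%:
  Others = 100 - 93.6 = 6.4%

6.4%


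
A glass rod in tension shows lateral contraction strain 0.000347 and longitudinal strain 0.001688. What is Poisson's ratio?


Poisson's ratio: nu = lateral strain / axial strain
  nu = 0.000347 / 0.001688 = 0.2056

0.2056


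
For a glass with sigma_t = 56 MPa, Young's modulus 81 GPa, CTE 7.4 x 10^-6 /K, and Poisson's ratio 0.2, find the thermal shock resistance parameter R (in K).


Thermal shock resistance: R = sigma * (1 - nu) / (E * alpha)
  Numerator = 56 * (1 - 0.2) = 44.8
  Denominator = 81 * 1000 * (7.4 x 10^-6) = 0.5994
  R = 44.8 / 0.5994 = 74.7 K

74.7 K


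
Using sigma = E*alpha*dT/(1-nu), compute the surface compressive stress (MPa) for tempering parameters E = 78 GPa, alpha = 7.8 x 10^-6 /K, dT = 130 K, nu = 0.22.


Tempering stress: sigma = E * alpha * dT / (1 - nu)
  E (MPa) = 78 * 1000 = 78000
  Numerator = 78000 * (7.8 x 10^-6) * 130 = 79.092
  Denominator = 1 - 0.22 = 0.78
  sigma = 79.092 / 0.78 = 101.4 MPa

101.4 MPa


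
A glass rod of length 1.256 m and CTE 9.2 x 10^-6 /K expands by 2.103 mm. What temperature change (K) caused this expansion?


Rearrange dL = alpha * L0 * dT for dT:
  dT = dL / (alpha * L0)
  dL (m) = 2.103 / 1000 = 0.002103
  dT = 0.002103 / ((9.2 x 10^-6) * 1.256) = 182.0 K

182.0 K


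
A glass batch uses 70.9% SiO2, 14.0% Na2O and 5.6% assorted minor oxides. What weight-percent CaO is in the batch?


Pieces sum to 100%:
  CaO = 100 - (SiO2 + Na2O + others)
  CaO = 100 - (70.9 + 14.0 + 5.6) = 9.5%

9.5%


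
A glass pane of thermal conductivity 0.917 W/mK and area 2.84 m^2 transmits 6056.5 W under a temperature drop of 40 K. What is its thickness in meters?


Fourier's law: t = k * A * dT / Q
  t = 0.917 * 2.84 * 40 / 6056.5
  t = 104.1712 / 6056.5 = 0.0172 m

0.0172 m


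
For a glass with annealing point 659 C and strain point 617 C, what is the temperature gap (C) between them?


Gap = T_anneal - T_strain:
  gap = 659 - 617 = 42 C

42 C


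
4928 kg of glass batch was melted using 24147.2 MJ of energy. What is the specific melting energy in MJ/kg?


Rearrange E = m * s for s:
  s = E / m
  s = 24147.2 / 4928 = 4.9 MJ/kg

4.9 MJ/kg


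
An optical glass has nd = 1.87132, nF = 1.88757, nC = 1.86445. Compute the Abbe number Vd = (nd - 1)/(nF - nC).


Abbe number formula: Vd = (nd - 1) / (nF - nC)
  nd - 1 = 1.87132 - 1 = 0.87132
  nF - nC = 1.88757 - 1.86445 = 0.02312
  Vd = 0.87132 / 0.02312 = 37.69

37.69


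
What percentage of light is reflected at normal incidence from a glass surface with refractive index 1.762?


Fresnel reflectance at normal incidence:
  R = ((n - 1)/(n + 1))^2
  (n - 1)/(n + 1) = (1.762 - 1)/(1.762 + 1) = 0.275887
  R = 0.275887^2 = 0.0761136
  R(%) = 0.0761136 * 100 = 7.611%

7.611%


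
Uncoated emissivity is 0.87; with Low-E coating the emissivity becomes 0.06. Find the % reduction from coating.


Percentage reduction = (1 - coated/uncoated) * 100
  Ratio = 0.06 / 0.87 = 0.069
  Reduction = (1 - 0.069) * 100 = 93.1%

93.1%


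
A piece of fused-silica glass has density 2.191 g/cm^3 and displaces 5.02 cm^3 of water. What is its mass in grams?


Rearrange rho = m / V:
  m = rho * V
  m = 2.191 * 5.02 = 10.999 g

10.999 g


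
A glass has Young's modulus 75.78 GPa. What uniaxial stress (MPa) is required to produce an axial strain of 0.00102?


Rearrange E = sigma / epsilon:
  sigma = E * epsilon
  E (MPa) = 75.78 * 1000 = 75780
  sigma = 75780 * 0.00102 = 77.3 MPa

77.3 MPa


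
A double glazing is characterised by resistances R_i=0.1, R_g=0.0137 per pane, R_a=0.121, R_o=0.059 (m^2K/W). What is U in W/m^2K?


Total thermal resistance (series):
  R_total = R_in + R_glass + R_air + R_glass + R_out
  R_total = 0.1 + 0.0137 + 0.121 + 0.0137 + 0.059 = 0.3074 m^2K/W
U-value = 1 / R_total = 1 / 0.3074 = 3.253 W/m^2K

3.253 W/m^2K


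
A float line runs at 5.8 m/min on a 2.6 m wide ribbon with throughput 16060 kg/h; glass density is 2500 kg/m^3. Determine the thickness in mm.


Ribbon cross-section from mass balance:
  Volume rate = throughput / density = 16060 / 2500 = 6.424 m^3/h
  thickness = volume rate / (speed * 60 * width), i.e.
  thickness = throughput / (60 * speed * width * density) * 1000
  thickness = 16060 / (60 * 5.8 * 2.6 * 2500) * 1000 = 7.1 mm

7.1 mm


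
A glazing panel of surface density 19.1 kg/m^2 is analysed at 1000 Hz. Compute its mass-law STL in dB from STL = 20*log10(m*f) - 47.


Mass law: STL = 20 * log10(m * f) - 47
  m * f = 19.1 * 1000 = 19100
  log10(19100) = 4.28103
  STL = 20 * 4.28103 - 47 = 85.6206 - 47 = 38.6 dB

38.6 dB


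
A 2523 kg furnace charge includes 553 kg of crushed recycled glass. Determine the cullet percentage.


Cullet ratio = (cullet mass / total batch mass) * 100
  Ratio = 553 / 2523 * 100 = 21.92%

21.92%


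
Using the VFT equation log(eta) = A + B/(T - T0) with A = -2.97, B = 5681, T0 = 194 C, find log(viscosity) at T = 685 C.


VFT equation: log(eta) = A + B / (T - T0)
  T - T0 = 685 - 194 = 491
  B / (T - T0) = 5681 / 491 = 11.57
  log(eta) = -2.97 + 11.57 = 8.6

8.6


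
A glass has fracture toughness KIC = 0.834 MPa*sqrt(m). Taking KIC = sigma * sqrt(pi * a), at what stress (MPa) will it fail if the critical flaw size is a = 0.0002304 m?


Rearrange KIC = sigma * sqrt(pi * a):
  sigma = KIC / sqrt(pi * a)
  sqrt(pi * 0.0002304) = 0.026904
  sigma = 0.834 / 0.026904 = 31.0 MPa

31.0 MPa


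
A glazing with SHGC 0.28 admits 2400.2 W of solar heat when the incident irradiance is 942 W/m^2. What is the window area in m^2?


Rearrange Q = Area * SHGC * Irradiance:
  Area = Q / (SHGC * Irradiance)
  Area = 2400.2 / (0.28 * 942) = 9.1 m^2

9.1 m^2


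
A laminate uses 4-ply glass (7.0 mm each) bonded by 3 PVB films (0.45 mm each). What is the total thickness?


Total thickness = glass contribution + PVB contribution
  Glass: 4 * 7.0 = 28.0 mm
  PVB: 3 * 0.45 = 1.35 mm
  Total = 28.0 + 1.35 = 29.35 mm

29.35 mm


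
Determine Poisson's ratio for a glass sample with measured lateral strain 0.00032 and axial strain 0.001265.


Poisson's ratio: nu = lateral strain / axial strain
  nu = 0.00032 / 0.001265 = 0.253

0.253


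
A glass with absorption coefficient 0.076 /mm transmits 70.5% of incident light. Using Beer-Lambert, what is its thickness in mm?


Rearrange T = exp(-alpha * thickness):
  thickness = -ln(T) / alpha
  T = 70.5/100 = 0.705
  ln(T) = -0.34956
  -ln(T) = 0.34956
  thickness = 0.34956 / 0.076 = 4.6 mm

4.6 mm


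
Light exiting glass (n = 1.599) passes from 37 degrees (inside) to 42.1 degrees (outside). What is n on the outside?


Apply Snell's law: n1 * sin(theta1) = n2 * sin(theta2)
  n2 = n1 * sin(theta1) / sin(theta2)
  sin(37) = 0.601815
  sin(42.1) = 0.670427
  n2 = 1.599 * 0.601815 / 0.670427 = 1.4354

1.4354


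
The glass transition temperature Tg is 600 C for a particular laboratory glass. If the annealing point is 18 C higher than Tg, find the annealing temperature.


The annealing temperature is Tg plus the offset:
  T_anneal = 600 + 18 = 618 C

618 C


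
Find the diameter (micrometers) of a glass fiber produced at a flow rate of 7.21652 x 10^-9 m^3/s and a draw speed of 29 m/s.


Cross-sectional area from continuity:
  A = Q / v = 7.21652 x 10^-9 / 29 = 2.488455 x 10^-10 m^2
Diameter from circular cross-section:
  d = sqrt(4A / pi) * 10^6 (m -> um)
  d = sqrt(4 * 2.488455 x 10^-10 / pi) * 10^6 = 17.8 um

17.8 um


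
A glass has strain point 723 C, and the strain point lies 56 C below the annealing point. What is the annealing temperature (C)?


T_anneal = T_strain + gap:
  T_anneal = 723 + 56 = 779 C

779 C


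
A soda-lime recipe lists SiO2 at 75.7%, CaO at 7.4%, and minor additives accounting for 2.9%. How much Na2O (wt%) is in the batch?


Pieces sum to 100%:
  Na2O = 100 - (SiO2 + CaO + others)
  Na2O = 100 - (75.7 + 7.4 + 2.9) = 14.0%

14.0%


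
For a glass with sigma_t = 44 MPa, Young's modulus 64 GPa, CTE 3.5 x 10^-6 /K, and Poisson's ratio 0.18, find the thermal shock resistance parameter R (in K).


Thermal shock resistance: R = sigma * (1 - nu) / (E * alpha)
  Numerator = 44 * (1 - 0.18) = 36.08
  Denominator = 64 * 1000 * (3.5 x 10^-6) = 0.224
  R = 36.08 / 0.224 = 161.1 K

161.1 K


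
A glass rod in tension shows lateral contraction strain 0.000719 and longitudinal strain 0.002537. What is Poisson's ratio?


Poisson's ratio: nu = lateral strain / axial strain
  nu = 0.000719 / 0.002537 = 0.2834

0.2834


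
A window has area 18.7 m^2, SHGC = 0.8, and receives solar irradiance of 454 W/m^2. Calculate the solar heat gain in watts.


Solar heat gain: Q = Area * SHGC * Irradiance
  Q = 18.7 * 0.8 * 454 = 6791.8 W

6791.8 W


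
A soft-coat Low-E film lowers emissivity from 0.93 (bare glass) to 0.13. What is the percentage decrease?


Percentage reduction = (1 - coated/uncoated) * 100
  Ratio = 0.13 / 0.93 = 0.1398
  Reduction = (1 - 0.1398) * 100 = 86.0%

86.0%


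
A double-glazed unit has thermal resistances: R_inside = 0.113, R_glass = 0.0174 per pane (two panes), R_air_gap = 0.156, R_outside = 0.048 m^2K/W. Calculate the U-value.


Total thermal resistance (series):
  R_total = R_in + R_glass + R_air + R_glass + R_out
  R_total = 0.113 + 0.0174 + 0.156 + 0.0174 + 0.048 = 0.3518 m^2K/W
U-value = 1 / R_total = 1 / 0.3518 = 2.843 W/m^2K

2.843 W/m^2K


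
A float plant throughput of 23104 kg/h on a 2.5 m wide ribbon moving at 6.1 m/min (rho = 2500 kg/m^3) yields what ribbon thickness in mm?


Ribbon cross-section from mass balance:
  Volume rate = throughput / density = 23104 / 2500 = 9.2416 m^3/h
  thickness = volume rate / (speed * 60 * width), i.e.
  thickness = throughput / (60 * speed * width * density) * 1000
  thickness = 23104 / (60 * 6.1 * 2.5 * 2500) * 1000 = 10.1 mm

10.1 mm


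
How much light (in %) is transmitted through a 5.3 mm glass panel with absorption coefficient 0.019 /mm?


Beer-Lambert law: T = exp(-alpha * thickness)
  exponent = -0.019 * 5.3 = -0.1007
  T = exp(-0.1007) = 0.9042
  Percentage = 0.9042 * 100 = 90.42%

90.42%


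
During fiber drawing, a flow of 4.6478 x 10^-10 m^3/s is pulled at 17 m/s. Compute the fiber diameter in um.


Cross-sectional area from continuity:
  A = Q / v = 4.6478 x 10^-10 / 17 = 2.734 x 10^-11 m^2
Diameter from circular cross-section:
  d = sqrt(4A / pi) * 10^6 (m -> um)
  d = sqrt(4 * 2.734 x 10^-11 / pi) * 10^6 = 5.9 um

5.9 um


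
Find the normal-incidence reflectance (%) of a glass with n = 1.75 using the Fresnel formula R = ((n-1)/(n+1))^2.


Fresnel reflectance at normal incidence:
  R = ((n - 1)/(n + 1))^2
  (n - 1)/(n + 1) = (1.75 - 1)/(1.75 + 1) = 0.272727
  R = 0.272727^2 = 0.07438
  R(%) = 0.07438 * 100 = 7.438%

7.438%


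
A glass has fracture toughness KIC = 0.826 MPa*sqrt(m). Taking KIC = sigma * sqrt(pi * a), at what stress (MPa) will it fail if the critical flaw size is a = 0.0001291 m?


Rearrange KIC = sigma * sqrt(pi * a):
  sigma = KIC / sqrt(pi * a)
  sqrt(pi * 0.0001291) = 0.020139
  sigma = 0.826 / 0.020139 = 41.01 MPa

41.01 MPa


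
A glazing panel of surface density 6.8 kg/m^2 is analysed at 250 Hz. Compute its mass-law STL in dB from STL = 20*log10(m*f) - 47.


Mass law: STL = 20 * log10(m * f) - 47
  m * f = 6.8 * 250 = 1700
  log10(1700) = 3.23045
  STL = 20 * 3.23045 - 47 = 64.609 - 47 = 17.6 dB

17.6 dB


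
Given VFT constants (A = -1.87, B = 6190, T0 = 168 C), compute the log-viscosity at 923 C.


VFT equation: log(eta) = A + B / (T - T0)
  T - T0 = 923 - 168 = 755
  B / (T - T0) = 6190 / 755 = 8.199
  log(eta) = -1.87 + 8.199 = 6.329

6.329


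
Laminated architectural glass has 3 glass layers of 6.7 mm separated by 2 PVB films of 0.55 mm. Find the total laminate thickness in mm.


Total thickness = glass contribution + PVB contribution
  Glass: 3 * 6.7 = 20.1 mm
  PVB: 2 * 0.55 = 1.1 mm
  Total = 20.1 + 1.1 = 21.2 mm

21.2 mm


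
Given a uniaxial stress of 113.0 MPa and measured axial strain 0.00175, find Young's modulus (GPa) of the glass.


Young's modulus: E = stress / strain
  E = 113.0 MPa / 0.00175 = 64571.43 MPa
Convert to GPa: 64571.43 / 1000 = 64.57 GPa

64.57 GPa


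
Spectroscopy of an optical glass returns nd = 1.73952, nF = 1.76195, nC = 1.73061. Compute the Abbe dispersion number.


Abbe number formula: Vd = (nd - 1) / (nF - nC)
  nd - 1 = 1.73952 - 1 = 0.73952
  nF - nC = 1.76195 - 1.73061 = 0.03134
  Vd = 0.73952 / 0.03134 = 23.6

23.6


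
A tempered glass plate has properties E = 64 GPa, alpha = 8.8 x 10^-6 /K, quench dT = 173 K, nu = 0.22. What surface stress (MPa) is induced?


Tempering stress: sigma = E * alpha * dT / (1 - nu)
  E (MPa) = 64 * 1000 = 64000
  Numerator = 64000 * (8.8 x 10^-6) * 173 = 97.4336
  Denominator = 1 - 0.22 = 0.78
  sigma = 97.4336 / 0.78 = 124.9 MPa

124.9 MPa


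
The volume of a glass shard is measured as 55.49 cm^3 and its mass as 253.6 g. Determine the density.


Use the definition of density:
  rho = mass / volume
  rho = 253.6 / 55.49 = 4.57 g/cm^3

4.57 g/cm^3


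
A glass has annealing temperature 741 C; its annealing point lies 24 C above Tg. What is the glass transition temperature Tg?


Rearrange T_anneal = Tg + offset for Tg:
  Tg = T_anneal - offset = 741 - 24 = 717 C

717 C


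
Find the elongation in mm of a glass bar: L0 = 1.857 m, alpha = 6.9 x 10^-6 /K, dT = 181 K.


Thermal expansion formula: dL = alpha * L0 * dT
  dL = (6.9 x 10^-6) * 1.857 * 181 = 0.00231921 m
Convert to mm: 0.00231921 * 1000 = 2.3192 mm

2.3192 mm


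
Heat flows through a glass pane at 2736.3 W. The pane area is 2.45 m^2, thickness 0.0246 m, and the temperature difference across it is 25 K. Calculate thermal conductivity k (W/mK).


Fourier's law rearranged: k = Q * t / (A * dT)
  Numerator = 2736.3 * 0.0246 = 67.31298
  Denominator = 2.45 * 25 = 61.25
  k = 67.31298 / 61.25 = 1.099 W/mK

1.099 W/mK


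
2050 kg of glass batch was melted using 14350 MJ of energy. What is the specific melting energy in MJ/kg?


Rearrange E = m * s for s:
  s = E / m
  s = 14350 / 2050 = 7.0 MJ/kg

7.0 MJ/kg


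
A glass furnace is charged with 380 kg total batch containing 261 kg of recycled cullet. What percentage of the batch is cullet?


Cullet ratio = (cullet mass / total batch mass) * 100
  Ratio = 261 / 380 * 100 = 68.68%

68.68%


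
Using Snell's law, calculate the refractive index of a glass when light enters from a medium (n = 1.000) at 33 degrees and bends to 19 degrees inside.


Apply Snell's law: n1 * sin(theta1) = n2 * sin(theta2)
  n2 = n1 * sin(theta1) / sin(theta2)
  sin(33) = 0.544639
  sin(19) = 0.325568
  n2 = 1.000 * 0.544639 / 0.325568 = 1.6729

1.6729


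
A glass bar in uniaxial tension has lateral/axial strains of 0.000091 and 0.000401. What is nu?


Poisson's ratio: nu = lateral strain / axial strain
  nu = 0.000091 / 0.000401 = 0.2269

0.2269


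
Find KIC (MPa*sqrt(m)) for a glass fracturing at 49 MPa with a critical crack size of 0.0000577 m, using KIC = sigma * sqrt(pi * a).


Fracture toughness: KIC = sigma * sqrt(pi * a)
  pi * a = pi * 0.0000577 = 0.00018127
  sqrt(pi * a) = 0.013464
  KIC = 49 * 0.013464 = 0.66 MPa*sqrt(m)

0.66 MPa*sqrt(m)


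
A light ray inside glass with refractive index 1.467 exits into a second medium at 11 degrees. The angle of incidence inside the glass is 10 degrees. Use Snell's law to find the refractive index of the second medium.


Apply Snell's law: n1 * sin(theta1) = n2 * sin(theta2)
  n2 = n1 * sin(theta1) / sin(theta2)
  sin(10) = 0.173648
  sin(11) = 0.190809
  n2 = 1.467 * 0.173648 / 0.190809 = 1.3351

1.3351


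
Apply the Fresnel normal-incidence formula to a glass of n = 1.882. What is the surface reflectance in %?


Fresnel reflectance at normal incidence:
  R = ((n - 1)/(n + 1))^2
  (n - 1)/(n + 1) = (1.882 - 1)/(1.882 + 1) = 0.306037
  R = 0.306037^2 = 0.0936586
  R(%) = 0.0936586 * 100 = 9.366%

9.366%


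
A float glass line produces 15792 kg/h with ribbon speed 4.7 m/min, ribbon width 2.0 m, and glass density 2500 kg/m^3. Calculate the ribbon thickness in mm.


Ribbon cross-section from mass balance:
  Volume rate = throughput / density = 15792 / 2500 = 6.3168 m^3/h
  thickness = volume rate / (speed * 60 * width), i.e.
  thickness = throughput / (60 * speed * width * density) * 1000
  thickness = 15792 / (60 * 4.7 * 2.0 * 2500) * 1000 = 11.2 mm

11.2 mm


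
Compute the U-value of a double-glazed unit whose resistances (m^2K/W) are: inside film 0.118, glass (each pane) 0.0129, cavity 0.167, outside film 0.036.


Total thermal resistance (series):
  R_total = R_in + R_glass + R_air + R_glass + R_out
  R_total = 0.118 + 0.0129 + 0.167 + 0.0129 + 0.036 = 0.3468 m^2K/W
U-value = 1 / R_total = 1 / 0.3468 = 2.884 W/m^2K

2.884 W/m^2K


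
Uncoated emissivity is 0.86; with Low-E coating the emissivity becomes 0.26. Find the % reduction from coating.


Percentage reduction = (1 - coated/uncoated) * 100
  Ratio = 0.26 / 0.86 = 0.3023
  Reduction = (1 - 0.3023) * 100 = 69.8%

69.8%


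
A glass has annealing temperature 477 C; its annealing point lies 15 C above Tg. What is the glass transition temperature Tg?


Rearrange T_anneal = Tg + offset for Tg:
  Tg = T_anneal - offset = 477 - 15 = 462 C

462 C


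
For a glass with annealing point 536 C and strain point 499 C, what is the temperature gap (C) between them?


Gap = T_anneal - T_strain:
  gap = 536 - 499 = 37 C

37 C


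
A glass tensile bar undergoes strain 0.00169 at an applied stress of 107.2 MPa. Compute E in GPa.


Young's modulus: E = stress / strain
  E = 107.2 MPa / 0.00169 = 63431.95 MPa
Convert to GPa: 63431.95 / 1000 = 63.43 GPa

63.43 GPa


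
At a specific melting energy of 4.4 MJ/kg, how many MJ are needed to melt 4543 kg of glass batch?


Total energy = mass * specific energy
  E = 4543 * 4.4 = 19989.2 MJ

19989.2 MJ


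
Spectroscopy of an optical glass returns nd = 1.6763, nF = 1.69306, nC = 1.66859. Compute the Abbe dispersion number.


Abbe number formula: Vd = (nd - 1) / (nF - nC)
  nd - 1 = 1.6763 - 1 = 0.6763
  nF - nC = 1.69306 - 1.66859 = 0.02447
  Vd = 0.6763 / 0.02447 = 27.64

27.64


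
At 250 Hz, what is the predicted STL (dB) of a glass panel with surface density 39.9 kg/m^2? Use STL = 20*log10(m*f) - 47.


Mass law: STL = 20 * log10(m * f) - 47
  m * f = 39.9 * 250 = 9975
  log10(9975) = 3.99891
  STL = 20 * 3.99891 - 47 = 79.9782 - 47 = 33.0 dB

33.0 dB


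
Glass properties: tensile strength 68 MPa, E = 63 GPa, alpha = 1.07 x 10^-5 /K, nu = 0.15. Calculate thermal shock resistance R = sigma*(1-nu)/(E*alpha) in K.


Thermal shock resistance: R = sigma * (1 - nu) / (E * alpha)
  Numerator = 68 * (1 - 0.15) = 57.8
  Denominator = 63 * 1000 * (1.07 x 10^-5) = 0.6741
  R = 57.8 / 0.6741 = 85.7 K

85.7 K


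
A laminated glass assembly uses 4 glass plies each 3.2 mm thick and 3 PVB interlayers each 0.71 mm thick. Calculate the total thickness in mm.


Total thickness = glass contribution + PVB contribution
  Glass: 4 * 3.2 = 12.8 mm
  PVB: 3 * 0.71 = 2.13 mm
  Total = 12.8 + 2.13 = 14.93 mm

14.93 mm


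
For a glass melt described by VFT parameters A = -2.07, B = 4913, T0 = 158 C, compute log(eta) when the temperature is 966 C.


VFT equation: log(eta) = A + B / (T - T0)
  T - T0 = 966 - 158 = 808
  B / (T - T0) = 4913 / 808 = 6.08
  log(eta) = -2.07 + 6.08 = 4.01

4.01


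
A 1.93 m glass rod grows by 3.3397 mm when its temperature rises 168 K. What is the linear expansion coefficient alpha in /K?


Rearrange dL = alpha * L0 * dT for alpha:
  alpha = dL / (L0 * dT)
  alpha = (3.3397 / 1000) / (1.93 * 168) = 0.0000103 /K = 1.03 x 10^-5 /K

1.03 x 10^-5 /K


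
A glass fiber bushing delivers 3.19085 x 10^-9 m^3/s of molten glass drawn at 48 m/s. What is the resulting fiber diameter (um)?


Cross-sectional area from continuity:
  A = Q / v = 3.19085 x 10^-9 / 48 = 6.647604 x 10^-11 m^2
Diameter from circular cross-section:
  d = sqrt(4A / pi) * 10^6 (m -> um)
  d = sqrt(4 * 6.647604 x 10^-11 / pi) * 10^6 = 9.2 um

9.2 um


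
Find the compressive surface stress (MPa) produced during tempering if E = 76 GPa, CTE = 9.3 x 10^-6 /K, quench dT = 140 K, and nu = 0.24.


Tempering stress: sigma = E * alpha * dT / (1 - nu)
  E (MPa) = 76 * 1000 = 76000
  Numerator = 76000 * (9.3 x 10^-6) * 140 = 98.952
  Denominator = 1 - 0.24 = 0.76
  sigma = 98.952 / 0.76 = 130.2 MPa

130.2 MPa


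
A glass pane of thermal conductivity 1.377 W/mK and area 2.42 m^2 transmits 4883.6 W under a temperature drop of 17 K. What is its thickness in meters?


Fourier's law: t = k * A * dT / Q
  t = 1.377 * 2.42 * 17 / 4883.6
  t = 56.64978 / 4883.6 = 0.0116 m

0.0116 m


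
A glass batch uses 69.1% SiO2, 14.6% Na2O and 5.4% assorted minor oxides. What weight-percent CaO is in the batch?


Pieces sum to 100%:
  CaO = 100 - (SiO2 + Na2O + others)
  CaO = 100 - (69.1 + 14.6 + 5.4) = 10.9%

10.9%


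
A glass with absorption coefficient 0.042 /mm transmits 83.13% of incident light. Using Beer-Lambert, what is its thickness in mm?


Rearrange T = exp(-alpha * thickness):
  thickness = -ln(T) / alpha
  T = 83.13/100 = 0.8313
  ln(T) = -0.18476
  -ln(T) = 0.18476
  thickness = 0.18476 / 0.042 = 4.4 mm

4.4 mm


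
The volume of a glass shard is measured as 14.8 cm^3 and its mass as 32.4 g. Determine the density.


Use the definition of density:
  rho = mass / volume
  rho = 32.4 / 14.8 = 2.189 g/cm^3

2.189 g/cm^3


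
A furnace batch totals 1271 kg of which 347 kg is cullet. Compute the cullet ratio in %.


Cullet ratio = (cullet mass / total batch mass) * 100
  Ratio = 347 / 1271 * 100 = 27.3%

27.3%


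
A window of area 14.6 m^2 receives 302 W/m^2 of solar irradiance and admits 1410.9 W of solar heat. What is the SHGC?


Rearrange Q = Area * SHGC * Irradiance:
  SHGC = Q / (Area * Irradiance)
  SHGC = 1410.9 / (14.6 * 302) = 0.32

0.32


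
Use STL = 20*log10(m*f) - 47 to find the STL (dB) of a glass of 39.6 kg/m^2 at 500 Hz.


Mass law: STL = 20 * log10(m * f) - 47
  m * f = 39.6 * 500 = 19800
  log10(19800) = 4.29667
  STL = 20 * 4.29667 - 47 = 85.9334 - 47 = 38.9 dB

38.9 dB


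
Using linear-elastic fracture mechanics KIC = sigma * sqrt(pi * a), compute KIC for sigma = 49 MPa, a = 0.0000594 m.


Fracture toughness: KIC = sigma * sqrt(pi * a)
  pi * a = pi * 0.0000594 = 0.000186611
  sqrt(pi * a) = 0.013661
  KIC = 49 * 0.013661 = 0.669 MPa*sqrt(m)

0.669 MPa*sqrt(m)


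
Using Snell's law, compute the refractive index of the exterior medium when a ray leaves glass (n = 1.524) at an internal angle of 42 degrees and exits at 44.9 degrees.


Apply Snell's law: n1 * sin(theta1) = n2 * sin(theta2)
  n2 = n1 * sin(theta1) / sin(theta2)
  sin(42) = 0.669131
  sin(44.9) = 0.705872
  n2 = 1.524 * 0.669131 / 0.705872 = 1.4447

1.4447


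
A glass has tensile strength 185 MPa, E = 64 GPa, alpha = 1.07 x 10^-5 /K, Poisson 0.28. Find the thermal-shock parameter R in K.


Thermal shock resistance: R = sigma * (1 - nu) / (E * alpha)
  Numerator = 185 * (1 - 0.28) = 133.2
  Denominator = 64 * 1000 * (1.07 x 10^-5) = 0.6848
  R = 133.2 / 0.6848 = 194.5 K

194.5 K


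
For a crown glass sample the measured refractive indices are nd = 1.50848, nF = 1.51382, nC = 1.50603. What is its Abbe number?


Abbe number formula: Vd = (nd - 1) / (nF - nC)
  nd - 1 = 1.50848 - 1 = 0.50848
  nF - nC = 1.51382 - 1.50603 = 0.00779
  Vd = 0.50848 / 0.00779 = 65.27

65.27


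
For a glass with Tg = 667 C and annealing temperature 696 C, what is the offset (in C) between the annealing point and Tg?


Offset = T_anneal - Tg:
  offset = 696 - 667 = 29 C

29 C


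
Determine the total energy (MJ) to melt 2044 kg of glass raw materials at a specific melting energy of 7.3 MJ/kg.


Total energy = mass * specific energy
  E = 2044 * 7.3 = 14921.2 MJ

14921.2 MJ


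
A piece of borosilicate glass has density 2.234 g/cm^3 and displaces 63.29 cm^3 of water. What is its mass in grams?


Rearrange rho = m / V:
  m = rho * V
  m = 2.234 * 63.29 = 141.39 g

141.39 g


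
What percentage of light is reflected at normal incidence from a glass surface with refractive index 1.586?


Fresnel reflectance at normal incidence:
  R = ((n - 1)/(n + 1))^2
  (n - 1)/(n + 1) = (1.586 - 1)/(1.586 + 1) = 0.226605
  R = 0.226605^2 = 0.0513498
  R(%) = 0.0513498 * 100 = 5.135%

5.135%


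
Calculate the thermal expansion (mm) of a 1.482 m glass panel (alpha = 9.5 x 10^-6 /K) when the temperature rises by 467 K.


Thermal expansion formula: dL = alpha * L0 * dT
  dL = (9.5 x 10^-6) * 1.482 * 467 = 0.00657489 m
Convert to mm: 0.00657489 * 1000 = 6.5749 mm

6.5749 mm


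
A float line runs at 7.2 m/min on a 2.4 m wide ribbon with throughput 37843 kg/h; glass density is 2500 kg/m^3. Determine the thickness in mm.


Ribbon cross-section from mass balance:
  Volume rate = throughput / density = 37843 / 2500 = 15.1372 m^3/h
  thickness = volume rate / (speed * 60 * width), i.e.
  thickness = throughput / (60 * speed * width * density) * 1000
  thickness = 37843 / (60 * 7.2 * 2.4 * 2500) * 1000 = 14.6 mm

14.6 mm


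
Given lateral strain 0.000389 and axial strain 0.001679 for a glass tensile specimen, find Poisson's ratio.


Poisson's ratio: nu = lateral strain / axial strain
  nu = 0.000389 / 0.001679 = 0.2317

0.2317


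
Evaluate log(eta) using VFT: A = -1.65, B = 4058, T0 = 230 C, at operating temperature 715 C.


VFT equation: log(eta) = A + B / (T - T0)
  T - T0 = 715 - 230 = 485
  B / (T - T0) = 4058 / 485 = 8.367
  log(eta) = -1.65 + 8.367 = 6.717

6.717


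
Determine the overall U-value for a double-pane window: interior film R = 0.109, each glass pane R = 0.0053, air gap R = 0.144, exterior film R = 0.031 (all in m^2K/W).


Total thermal resistance (series):
  R_total = R_in + R_glass + R_air + R_glass + R_out
  R_total = 0.109 + 0.0053 + 0.144 + 0.0053 + 0.031 = 0.2946 m^2K/W
U-value = 1 / R_total = 1 / 0.2946 = 3.394 W/m^2K

3.394 W/m^2K


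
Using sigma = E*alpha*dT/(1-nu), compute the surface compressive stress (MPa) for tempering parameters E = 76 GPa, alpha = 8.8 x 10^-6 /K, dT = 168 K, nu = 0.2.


Tempering stress: sigma = E * alpha * dT / (1 - nu)
  E (MPa) = 76 * 1000 = 76000
  Numerator = 76000 * (8.8 x 10^-6) * 168 = 112.3584
  Denominator = 1 - 0.2 = 0.8
  sigma = 112.3584 / 0.8 = 140.4 MPa

140.4 MPa


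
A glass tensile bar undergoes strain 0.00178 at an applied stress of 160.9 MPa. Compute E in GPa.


Young's modulus: E = stress / strain
  E = 160.9 MPa / 0.00178 = 90393.26 MPa
Convert to GPa: 90393.26 / 1000 = 90.39 GPa

90.39 GPa


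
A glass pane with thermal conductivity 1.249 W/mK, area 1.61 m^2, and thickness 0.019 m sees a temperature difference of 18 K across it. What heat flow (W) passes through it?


Fourier's law: Q = k * A * dT / t
  Q = 1.249 * 1.61 * 18 / 0.019
  Q = 36.19602 / 0.019 = 1905.1 W

1905.1 W


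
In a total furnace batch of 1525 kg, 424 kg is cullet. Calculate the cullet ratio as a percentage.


Cullet ratio = (cullet mass / total batch mass) * 100
  Ratio = 424 / 1525 * 100 = 27.8%

27.8%


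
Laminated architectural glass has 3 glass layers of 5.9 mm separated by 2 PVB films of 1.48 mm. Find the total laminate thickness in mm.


Total thickness = glass contribution + PVB contribution
  Glass: 3 * 5.9 = 17.7 mm
  PVB: 2 * 1.48 = 2.96 mm
  Total = 17.7 + 2.96 = 20.66 mm

20.66 mm


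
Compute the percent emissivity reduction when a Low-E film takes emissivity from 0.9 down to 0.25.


Percentage reduction = (1 - coated/uncoated) * 100
  Ratio = 0.25 / 0.9 = 0.2778
  Reduction = (1 - 0.2778) * 100 = 72.2%

72.2%


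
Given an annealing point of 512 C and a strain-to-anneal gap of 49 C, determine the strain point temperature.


Strain point = annealing point - difference:
  T_strain = 512 - 49 = 463 C

463 C


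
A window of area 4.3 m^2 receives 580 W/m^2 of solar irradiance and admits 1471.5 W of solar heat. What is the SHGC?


Rearrange Q = Area * SHGC * Irradiance:
  SHGC = Q / (Area * Irradiance)
  SHGC = 1471.5 / (4.3 * 580) = 0.59

0.59


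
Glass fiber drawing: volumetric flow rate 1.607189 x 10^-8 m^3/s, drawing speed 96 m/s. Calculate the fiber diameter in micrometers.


Cross-sectional area from continuity:
  A = Q / v = 1.607189 x 10^-8 / 96 = 1.674155 x 10^-10 m^2
Diameter from circular cross-section:
  d = sqrt(4A / pi) * 10^6 (m -> um)
  d = sqrt(4 * 1.674155 x 10^-10 / pi) * 10^6 = 14.6 um

14.6 um


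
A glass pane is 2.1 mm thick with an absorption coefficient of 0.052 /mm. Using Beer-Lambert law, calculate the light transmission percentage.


Beer-Lambert law: T = exp(-alpha * thickness)
  exponent = -0.052 * 2.1 = -0.1092
  T = exp(-0.1092) = 0.8966
  Percentage = 0.8966 * 100 = 89.66%

89.66%


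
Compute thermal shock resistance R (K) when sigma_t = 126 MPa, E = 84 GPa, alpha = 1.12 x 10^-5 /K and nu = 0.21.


Thermal shock resistance: R = sigma * (1 - nu) / (E * alpha)
  Numerator = 126 * (1 - 0.21) = 99.54
  Denominator = 84 * 1000 * (1.12 x 10^-5) = 0.9408
  R = 99.54 / 0.9408 = 105.8 K

105.8 K
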